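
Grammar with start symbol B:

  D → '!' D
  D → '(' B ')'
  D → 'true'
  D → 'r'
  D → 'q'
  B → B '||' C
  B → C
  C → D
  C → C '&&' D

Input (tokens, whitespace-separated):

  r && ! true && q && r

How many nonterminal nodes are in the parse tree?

10

[B [C [C [C [C [D r]] && [D ! [D true]]] && [D q]] && [D r]]]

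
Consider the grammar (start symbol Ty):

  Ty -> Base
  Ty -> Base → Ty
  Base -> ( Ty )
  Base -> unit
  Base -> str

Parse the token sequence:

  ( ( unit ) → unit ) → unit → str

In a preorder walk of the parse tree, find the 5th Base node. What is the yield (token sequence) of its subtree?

[Ty [Base ( [Ty [Base ( [Ty [Base unit]] )] → [Ty [Base unit]]] )] → [Ty [Base unit] → [Ty [Base str]]]]

unit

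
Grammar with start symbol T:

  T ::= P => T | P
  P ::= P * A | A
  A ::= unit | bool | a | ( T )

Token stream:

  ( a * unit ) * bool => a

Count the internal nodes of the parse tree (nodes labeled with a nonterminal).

[T [P [P [A ( [T [P [P [A a]] * [A unit]]] )]] * [A bool]] => [T [P [A a]]]]

13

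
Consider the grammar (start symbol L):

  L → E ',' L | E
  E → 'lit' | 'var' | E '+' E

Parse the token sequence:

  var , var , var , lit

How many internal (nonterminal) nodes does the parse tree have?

[L [E var] , [L [E var] , [L [E var] , [L [E lit]]]]]

8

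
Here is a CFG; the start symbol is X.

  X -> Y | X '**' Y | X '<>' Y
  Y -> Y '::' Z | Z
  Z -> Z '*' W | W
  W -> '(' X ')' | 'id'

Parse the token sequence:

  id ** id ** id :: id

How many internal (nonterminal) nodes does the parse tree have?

15

[X [X [X [Y [Z [W id]]]] ** [Y [Z [W id]]]] ** [Y [Y [Z [W id]]] :: [Z [W id]]]]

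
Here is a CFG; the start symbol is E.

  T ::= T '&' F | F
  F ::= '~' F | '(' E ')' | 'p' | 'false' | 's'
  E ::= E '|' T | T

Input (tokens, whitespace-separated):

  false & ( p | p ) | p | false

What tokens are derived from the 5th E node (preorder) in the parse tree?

[E [E [E [T [T [F false]] & [F ( [E [E [T [F p]]] | [T [F p]]] )]]] | [T [F p]]] | [T [F false]]]

p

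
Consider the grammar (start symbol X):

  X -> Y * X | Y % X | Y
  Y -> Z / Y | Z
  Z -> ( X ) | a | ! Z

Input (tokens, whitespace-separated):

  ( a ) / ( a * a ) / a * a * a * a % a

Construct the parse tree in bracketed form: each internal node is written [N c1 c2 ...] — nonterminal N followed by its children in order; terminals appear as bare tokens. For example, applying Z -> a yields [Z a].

[X [Y [Z ( [X [Y [Z a]]] )] / [Y [Z ( [X [Y [Z a]] * [X [Y [Z a]]]] )] / [Y [Z a]]]] * [X [Y [Z a]] * [X [Y [Z a]] * [X [Y [Z a]] % [X [Y [Z a]]]]]]]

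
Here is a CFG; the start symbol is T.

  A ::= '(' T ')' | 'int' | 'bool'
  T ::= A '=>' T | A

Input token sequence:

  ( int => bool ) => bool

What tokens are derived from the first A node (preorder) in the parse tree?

( int => bool )

[T [A ( [T [A int] => [T [A bool]]] )] => [T [A bool]]]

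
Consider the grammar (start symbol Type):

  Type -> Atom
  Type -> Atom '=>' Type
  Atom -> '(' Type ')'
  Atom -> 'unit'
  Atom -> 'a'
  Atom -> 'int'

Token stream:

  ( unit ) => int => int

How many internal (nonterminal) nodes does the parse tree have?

[Type [Atom ( [Type [Atom unit]] )] => [Type [Atom int] => [Type [Atom int]]]]

8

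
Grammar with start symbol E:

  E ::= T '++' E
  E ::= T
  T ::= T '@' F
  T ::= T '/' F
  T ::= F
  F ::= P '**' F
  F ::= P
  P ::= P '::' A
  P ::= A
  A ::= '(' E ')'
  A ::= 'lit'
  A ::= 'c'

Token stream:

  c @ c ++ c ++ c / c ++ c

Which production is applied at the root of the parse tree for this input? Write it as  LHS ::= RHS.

E ::= T '++' E

[E [T [T [F [P [A c]]]] @ [F [P [A c]]]] ++ [E [T [F [P [A c]]]] ++ [E [T [T [F [P [A c]]]] / [F [P [A c]]]] ++ [E [T [F [P [A c]]]]]]]]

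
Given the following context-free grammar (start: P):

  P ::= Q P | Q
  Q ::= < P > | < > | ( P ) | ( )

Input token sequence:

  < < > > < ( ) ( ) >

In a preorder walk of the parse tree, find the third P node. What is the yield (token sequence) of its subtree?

[P [Q < [P [Q < >]] >] [P [Q < [P [Q ( )] [P [Q ( )]]] >]]]

< ( ) ( ) >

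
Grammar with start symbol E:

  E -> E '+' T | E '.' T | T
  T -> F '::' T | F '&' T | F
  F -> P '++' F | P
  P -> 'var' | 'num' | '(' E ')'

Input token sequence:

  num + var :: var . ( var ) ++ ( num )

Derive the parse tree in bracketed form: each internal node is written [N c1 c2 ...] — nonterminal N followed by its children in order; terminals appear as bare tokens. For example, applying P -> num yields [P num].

[E [E [E [T [F [P num]]]] + [T [F [P var]] :: [T [F [P var]]]]] . [T [F [P ( [E [T [F [P var]]]] )] ++ [F [P ( [E [T [F [P num]]]] )]]]]]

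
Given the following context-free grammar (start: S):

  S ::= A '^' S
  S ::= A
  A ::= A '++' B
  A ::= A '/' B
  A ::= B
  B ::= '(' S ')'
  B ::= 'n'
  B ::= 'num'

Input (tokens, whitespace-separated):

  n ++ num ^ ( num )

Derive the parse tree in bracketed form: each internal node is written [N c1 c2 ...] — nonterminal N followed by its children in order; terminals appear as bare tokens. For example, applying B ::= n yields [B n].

[S [A [A [B n]] ++ [B num]] ^ [S [A [B ( [S [A [B num]]] )]]]]

S
A ^ S
A ++ B ^ S
B ++ B ^ S
n ++ B ^ S
n ++ num ^ S
n ++ num ^ A
n ++ num ^ B
n ++ num ^ ( S )
n ++ num ^ ( A )
n ++ num ^ ( B )
n ++ num ^ ( num )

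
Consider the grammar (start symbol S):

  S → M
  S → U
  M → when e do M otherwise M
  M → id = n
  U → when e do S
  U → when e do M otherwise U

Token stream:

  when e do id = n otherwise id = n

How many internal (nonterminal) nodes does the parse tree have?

[S [M when e do [M id = n] otherwise [M id = n]]]

4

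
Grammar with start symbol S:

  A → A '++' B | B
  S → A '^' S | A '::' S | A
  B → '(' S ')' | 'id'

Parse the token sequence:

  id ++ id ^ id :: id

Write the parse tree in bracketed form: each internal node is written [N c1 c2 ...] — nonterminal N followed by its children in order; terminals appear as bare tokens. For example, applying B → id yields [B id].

[S [A [A [B id]] ++ [B id]] ^ [S [A [B id]] :: [S [A [B id]]]]]

S
A ^ S
A ++ B ^ S
B ++ B ^ S
id ++ B ^ S
id ++ id ^ S
id ++ id ^ A :: S
id ++ id ^ B :: S
id ++ id ^ id :: S
id ++ id ^ id :: A
id ++ id ^ id :: B
id ++ id ^ id :: id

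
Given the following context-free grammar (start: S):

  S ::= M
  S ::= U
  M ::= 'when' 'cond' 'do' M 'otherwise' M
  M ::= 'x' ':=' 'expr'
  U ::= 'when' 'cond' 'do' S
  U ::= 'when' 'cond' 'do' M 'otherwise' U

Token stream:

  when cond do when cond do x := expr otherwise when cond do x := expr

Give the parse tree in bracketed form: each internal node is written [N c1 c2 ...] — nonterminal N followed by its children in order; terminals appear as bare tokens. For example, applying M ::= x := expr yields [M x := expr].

S
U
when cond do S
when cond do U
when cond do when cond do M otherwise U
when cond do when cond do x := expr otherwise U
when cond do when cond do x := expr otherwise when cond do S
when cond do when cond do x := expr otherwise when cond do M
when cond do when cond do x := expr otherwise when cond do x := expr

[S [U when cond do [S [U when cond do [M x := expr] otherwise [U when cond do [S [M x := expr]]]]]]]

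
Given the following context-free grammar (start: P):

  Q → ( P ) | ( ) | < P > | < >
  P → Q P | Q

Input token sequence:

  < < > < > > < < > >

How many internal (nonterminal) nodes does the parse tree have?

[P [Q < [P [Q < >] [P [Q < >]]] >] [P [Q < [P [Q < >]] >]]]

10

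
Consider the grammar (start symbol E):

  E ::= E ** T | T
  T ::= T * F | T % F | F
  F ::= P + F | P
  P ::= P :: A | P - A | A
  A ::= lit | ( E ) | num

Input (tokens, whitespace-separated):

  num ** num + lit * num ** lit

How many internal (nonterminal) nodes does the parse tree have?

22

[E [E [E [T [F [P [A num]]]]] ** [T [T [F [P [A num]] + [F [P [A lit]]]]] * [F [P [A num]]]]] ** [T [F [P [A lit]]]]]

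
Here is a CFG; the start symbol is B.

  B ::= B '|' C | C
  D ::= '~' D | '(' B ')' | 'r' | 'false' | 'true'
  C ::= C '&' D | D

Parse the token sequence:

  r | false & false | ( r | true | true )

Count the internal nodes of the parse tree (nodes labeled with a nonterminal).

[B [B [B [C [D r]]] | [C [C [D false]] & [D false]]] | [C [D ( [B [B [B [C [D r]]] | [C [D true]]] | [C [D true]]] )]]]

20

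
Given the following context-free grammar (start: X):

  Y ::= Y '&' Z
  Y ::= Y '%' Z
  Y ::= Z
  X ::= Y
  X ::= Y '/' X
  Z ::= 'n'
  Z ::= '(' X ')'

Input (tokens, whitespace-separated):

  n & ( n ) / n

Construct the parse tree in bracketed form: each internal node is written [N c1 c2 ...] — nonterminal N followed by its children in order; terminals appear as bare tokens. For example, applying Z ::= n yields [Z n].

X
Y / X
Y & Z / X
Z & Z / X
n & Z / X
n & ( X ) / X
n & ( Y ) / X
n & ( Z ) / X
n & ( n ) / X
n & ( n ) / Y
n & ( n ) / Z
n & ( n ) / n

[X [Y [Y [Z n]] & [Z ( [X [Y [Z n]]] )]] / [X [Y [Z n]]]]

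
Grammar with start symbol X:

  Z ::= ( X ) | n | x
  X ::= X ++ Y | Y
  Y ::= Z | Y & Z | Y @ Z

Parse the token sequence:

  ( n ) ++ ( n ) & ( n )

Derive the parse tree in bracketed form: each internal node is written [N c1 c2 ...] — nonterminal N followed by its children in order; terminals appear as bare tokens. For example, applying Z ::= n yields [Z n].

[X [X [Y [Z ( [X [Y [Z n]]] )]]] ++ [Y [Y [Z ( [X [Y [Z n]]] )]] & [Z ( [X [Y [Z n]]] )]]]

X
X ++ Y
Y ++ Y
Z ++ Y
( X ) ++ Y
( Y ) ++ Y
( Z ) ++ Y
( n ) ++ Y
( n ) ++ Y & Z
( n ) ++ Z & Z
( n ) ++ ( X ) & Z
( n ) ++ ( Y ) & Z
( n ) ++ ( Z ) & Z
( n ) ++ ( n ) & Z
( n ) ++ ( n ) & ( X )
( n ) ++ ( n ) & ( Y )
( n ) ++ ( n ) & ( Z )
( n ) ++ ( n ) & ( n )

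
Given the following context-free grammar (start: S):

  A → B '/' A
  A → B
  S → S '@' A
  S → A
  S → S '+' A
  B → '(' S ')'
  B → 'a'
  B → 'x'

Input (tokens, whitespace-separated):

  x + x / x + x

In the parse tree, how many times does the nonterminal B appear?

4

[S [S [S [A [B x]]] + [A [B x] / [A [B x]]]] + [A [B x]]]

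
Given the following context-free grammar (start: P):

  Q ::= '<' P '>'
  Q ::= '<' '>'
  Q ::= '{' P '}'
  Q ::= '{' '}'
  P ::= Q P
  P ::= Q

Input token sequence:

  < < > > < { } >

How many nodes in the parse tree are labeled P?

4

[P [Q < [P [Q < >]] >] [P [Q < [P [Q { }]] >]]]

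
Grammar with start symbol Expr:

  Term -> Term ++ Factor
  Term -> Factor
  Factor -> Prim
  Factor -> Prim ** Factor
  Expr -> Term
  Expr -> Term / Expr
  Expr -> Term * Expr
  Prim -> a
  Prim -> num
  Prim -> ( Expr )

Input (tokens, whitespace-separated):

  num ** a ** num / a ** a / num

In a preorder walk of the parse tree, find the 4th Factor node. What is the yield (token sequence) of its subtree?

[Expr [Term [Factor [Prim num] ** [Factor [Prim a] ** [Factor [Prim num]]]]] / [Expr [Term [Factor [Prim a] ** [Factor [Prim a]]]] / [Expr [Term [Factor [Prim num]]]]]]

a ** a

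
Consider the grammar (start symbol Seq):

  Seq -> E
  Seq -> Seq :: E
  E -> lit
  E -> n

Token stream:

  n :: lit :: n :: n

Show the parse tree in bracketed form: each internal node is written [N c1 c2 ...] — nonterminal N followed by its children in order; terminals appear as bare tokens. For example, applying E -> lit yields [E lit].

Seq
Seq :: E
Seq :: E :: E
Seq :: E :: E :: E
E :: E :: E :: E
n :: E :: E :: E
n :: lit :: E :: E
n :: lit :: n :: E
n :: lit :: n :: n

[Seq [Seq [Seq [Seq [E n]] :: [E lit]] :: [E n]] :: [E n]]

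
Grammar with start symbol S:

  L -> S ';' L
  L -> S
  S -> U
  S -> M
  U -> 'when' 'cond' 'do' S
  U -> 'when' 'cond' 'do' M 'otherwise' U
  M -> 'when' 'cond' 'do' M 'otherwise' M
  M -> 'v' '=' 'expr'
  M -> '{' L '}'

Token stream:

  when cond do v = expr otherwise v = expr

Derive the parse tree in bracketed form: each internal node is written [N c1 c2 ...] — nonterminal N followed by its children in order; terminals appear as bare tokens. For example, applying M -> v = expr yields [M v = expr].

S
M
when cond do M otherwise M
when cond do v = expr otherwise M
when cond do v = expr otherwise v = expr

[S [M when cond do [M v = expr] otherwise [M v = expr]]]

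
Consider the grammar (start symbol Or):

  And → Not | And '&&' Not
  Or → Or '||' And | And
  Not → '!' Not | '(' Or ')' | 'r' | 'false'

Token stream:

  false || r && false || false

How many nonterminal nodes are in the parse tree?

[Or [Or [Or [And [Not false]]] || [And [And [Not r]] && [Not false]]] || [And [Not false]]]

11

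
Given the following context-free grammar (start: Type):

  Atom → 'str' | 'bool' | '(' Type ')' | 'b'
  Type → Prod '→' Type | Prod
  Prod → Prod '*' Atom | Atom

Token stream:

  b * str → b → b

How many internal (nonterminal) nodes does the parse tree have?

[Type [Prod [Prod [Atom b]] * [Atom str]] → [Type [Prod [Atom b]] → [Type [Prod [Atom b]]]]]

11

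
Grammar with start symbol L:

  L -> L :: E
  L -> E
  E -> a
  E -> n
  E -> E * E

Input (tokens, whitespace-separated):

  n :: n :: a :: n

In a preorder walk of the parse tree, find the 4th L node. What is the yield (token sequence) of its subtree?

[L [L [L [L [E n]] :: [E n]] :: [E a]] :: [E n]]

n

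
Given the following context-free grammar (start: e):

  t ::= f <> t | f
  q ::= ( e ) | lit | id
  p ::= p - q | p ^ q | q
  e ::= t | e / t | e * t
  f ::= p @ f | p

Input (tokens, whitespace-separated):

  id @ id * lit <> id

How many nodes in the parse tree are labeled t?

[e [e [t [f [p [q id]] @ [f [p [q id]]]]]] * [t [f [p [q lit]]] <> [t [f [p [q id]]]]]]

3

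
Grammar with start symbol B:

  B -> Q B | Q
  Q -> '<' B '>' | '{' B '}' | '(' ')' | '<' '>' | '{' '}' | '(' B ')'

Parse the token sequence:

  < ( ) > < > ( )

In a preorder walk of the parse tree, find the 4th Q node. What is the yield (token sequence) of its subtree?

( )

[B [Q < [B [Q ( )]] >] [B [Q < >] [B [Q ( )]]]]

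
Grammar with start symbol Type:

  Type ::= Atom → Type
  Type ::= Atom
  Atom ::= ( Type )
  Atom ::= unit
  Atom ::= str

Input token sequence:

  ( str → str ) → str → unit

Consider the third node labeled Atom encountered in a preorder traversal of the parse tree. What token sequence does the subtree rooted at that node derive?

[Type [Atom ( [Type [Atom str] → [Type [Atom str]]] )] → [Type [Atom str] → [Type [Atom unit]]]]

str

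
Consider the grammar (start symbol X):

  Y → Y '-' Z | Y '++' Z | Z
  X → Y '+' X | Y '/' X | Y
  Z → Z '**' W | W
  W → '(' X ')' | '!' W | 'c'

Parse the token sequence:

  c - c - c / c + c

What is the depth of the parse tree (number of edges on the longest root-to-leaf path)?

6

[X [Y [Y [Y [Z [W c]]] - [Z [W c]]] - [Z [W c]]] / [X [Y [Z [W c]]] + [X [Y [Z [W c]]]]]]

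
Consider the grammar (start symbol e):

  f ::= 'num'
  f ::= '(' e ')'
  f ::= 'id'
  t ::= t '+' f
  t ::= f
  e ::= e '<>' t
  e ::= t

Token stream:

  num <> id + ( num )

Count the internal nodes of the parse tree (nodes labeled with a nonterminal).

11

[e [e [t [f num]]] <> [t [t [f id]] + [f ( [e [t [f num]]] )]]]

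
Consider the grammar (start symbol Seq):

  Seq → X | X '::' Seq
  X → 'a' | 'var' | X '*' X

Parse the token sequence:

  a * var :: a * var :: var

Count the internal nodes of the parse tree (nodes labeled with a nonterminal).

[Seq [X [X a] * [X var]] :: [Seq [X [X a] * [X var]] :: [Seq [X var]]]]

10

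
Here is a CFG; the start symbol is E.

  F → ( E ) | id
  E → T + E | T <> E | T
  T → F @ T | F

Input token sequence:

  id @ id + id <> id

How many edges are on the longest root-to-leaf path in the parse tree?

[E [T [F id] @ [T [F id]]] + [E [T [F id]] <> [E [T [F id]]]]]

5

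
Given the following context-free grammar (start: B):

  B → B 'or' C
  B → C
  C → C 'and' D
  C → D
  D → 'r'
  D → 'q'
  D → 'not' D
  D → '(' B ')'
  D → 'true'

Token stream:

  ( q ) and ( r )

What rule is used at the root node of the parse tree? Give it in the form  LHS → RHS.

B → C

[B [C [C [D ( [B [C [D q]]] )]] and [D ( [B [C [D r]]] )]]]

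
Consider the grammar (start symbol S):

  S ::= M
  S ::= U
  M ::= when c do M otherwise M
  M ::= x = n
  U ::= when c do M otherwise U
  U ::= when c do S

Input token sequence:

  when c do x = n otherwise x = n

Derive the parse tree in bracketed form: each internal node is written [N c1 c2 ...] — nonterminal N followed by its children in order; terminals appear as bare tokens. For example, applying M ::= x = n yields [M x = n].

[S [M when c do [M x = n] otherwise [M x = n]]]

S
M
when c do M otherwise M
when c do x = n otherwise M
when c do x = n otherwise x = n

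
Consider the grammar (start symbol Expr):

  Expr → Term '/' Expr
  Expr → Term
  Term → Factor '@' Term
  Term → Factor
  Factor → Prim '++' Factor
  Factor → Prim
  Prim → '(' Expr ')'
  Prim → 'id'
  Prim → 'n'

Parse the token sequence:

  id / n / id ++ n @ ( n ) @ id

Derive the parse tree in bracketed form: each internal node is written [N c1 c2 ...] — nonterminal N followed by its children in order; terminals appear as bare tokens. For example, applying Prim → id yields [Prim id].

[Expr [Term [Factor [Prim id]]] / [Expr [Term [Factor [Prim n]]] / [Expr [Term [Factor [Prim id] ++ [Factor [Prim n]]] @ [Term [Factor [Prim ( [Expr [Term [Factor [Prim n]]]] )]] @ [Term [Factor [Prim id]]]]]]]]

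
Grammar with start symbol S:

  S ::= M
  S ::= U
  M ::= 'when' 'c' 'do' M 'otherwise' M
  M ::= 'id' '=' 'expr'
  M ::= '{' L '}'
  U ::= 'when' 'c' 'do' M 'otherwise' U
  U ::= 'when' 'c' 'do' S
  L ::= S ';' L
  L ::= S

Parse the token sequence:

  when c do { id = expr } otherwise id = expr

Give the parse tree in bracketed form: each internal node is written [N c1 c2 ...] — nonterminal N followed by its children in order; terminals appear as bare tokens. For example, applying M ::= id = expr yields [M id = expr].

[S [M when c do [M { [L [S [M id = expr]]] }] otherwise [M id = expr]]]

S
M
when c do M otherwise M
when c do { L } otherwise M
when c do { S } otherwise M
when c do { M } otherwise M
when c do { id = expr } otherwise M
when c do { id = expr } otherwise id = expr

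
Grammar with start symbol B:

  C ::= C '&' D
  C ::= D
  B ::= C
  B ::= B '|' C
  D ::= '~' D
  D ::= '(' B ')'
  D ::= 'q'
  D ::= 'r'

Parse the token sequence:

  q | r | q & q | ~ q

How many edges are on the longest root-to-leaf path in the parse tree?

[B [B [B [B [C [D q]]] | [C [D r]]] | [C [C [D q]] & [D q]]] | [C [D ~ [D q]]]]

6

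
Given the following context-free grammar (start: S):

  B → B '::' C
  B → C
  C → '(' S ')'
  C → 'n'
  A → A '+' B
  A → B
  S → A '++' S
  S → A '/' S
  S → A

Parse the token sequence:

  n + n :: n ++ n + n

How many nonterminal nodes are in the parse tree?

16

[S [A [A [B [C n]]] + [B [B [C n]] :: [C n]]] ++ [S [A [A [B [C n]]] + [B [C n]]]]]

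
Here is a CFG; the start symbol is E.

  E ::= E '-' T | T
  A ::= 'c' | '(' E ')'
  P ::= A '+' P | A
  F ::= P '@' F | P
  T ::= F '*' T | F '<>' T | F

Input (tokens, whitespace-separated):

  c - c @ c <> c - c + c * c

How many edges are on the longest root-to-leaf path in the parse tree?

[E [E [E [T [F [P [A c]]]]] - [T [F [P [A c]] @ [F [P [A c]]]] <> [T [F [P [A c]]]]]] - [T [F [P [A c] + [P [A c]]]] * [T [F [P [A c]]]]]]

7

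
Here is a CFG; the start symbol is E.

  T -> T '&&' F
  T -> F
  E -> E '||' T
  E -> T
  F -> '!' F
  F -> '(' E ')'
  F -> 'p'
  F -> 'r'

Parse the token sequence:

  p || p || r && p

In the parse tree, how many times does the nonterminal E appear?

[E [E [E [T [F p]]] || [T [F p]]] || [T [T [F r]] && [F p]]]

3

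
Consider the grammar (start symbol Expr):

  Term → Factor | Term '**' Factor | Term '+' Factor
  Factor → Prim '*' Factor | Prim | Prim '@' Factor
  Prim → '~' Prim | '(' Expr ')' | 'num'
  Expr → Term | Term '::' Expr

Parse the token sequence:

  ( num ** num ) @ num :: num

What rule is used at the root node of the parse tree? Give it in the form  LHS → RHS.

[Expr [Term [Factor [Prim ( [Expr [Term [Term [Factor [Prim num]]] ** [Factor [Prim num]]]] )] @ [Factor [Prim num]]]] :: [Expr [Term [Factor [Prim num]]]]]

Expr → Term '::' Expr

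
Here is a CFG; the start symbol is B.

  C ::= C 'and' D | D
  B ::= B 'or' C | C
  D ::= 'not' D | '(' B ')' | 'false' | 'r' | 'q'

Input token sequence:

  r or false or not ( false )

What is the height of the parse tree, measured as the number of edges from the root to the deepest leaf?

[B [B [B [C [D r]]] or [C [D false]]] or [C [D not [D ( [B [C [D false]]] )]]]]

7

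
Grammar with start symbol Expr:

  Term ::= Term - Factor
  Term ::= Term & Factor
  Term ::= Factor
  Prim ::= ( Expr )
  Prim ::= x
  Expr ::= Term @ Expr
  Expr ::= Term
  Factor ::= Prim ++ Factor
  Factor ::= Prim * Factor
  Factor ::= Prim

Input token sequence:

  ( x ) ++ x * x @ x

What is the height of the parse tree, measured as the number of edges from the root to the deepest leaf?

8

[Expr [Term [Factor [Prim ( [Expr [Term [Factor [Prim x]]]] )] ++ [Factor [Prim x] * [Factor [Prim x]]]]] @ [Expr [Term [Factor [Prim x]]]]]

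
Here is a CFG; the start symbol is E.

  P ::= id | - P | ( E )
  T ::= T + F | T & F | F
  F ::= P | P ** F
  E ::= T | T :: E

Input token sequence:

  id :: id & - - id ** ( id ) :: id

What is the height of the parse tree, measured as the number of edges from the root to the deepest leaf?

10

[E [T [F [P id]]] :: [E [T [T [F [P id]]] & [F [P - [P - [P id]]] ** [F [P ( [E [T [F [P id]]]] )]]]] :: [E [T [F [P id]]]]]]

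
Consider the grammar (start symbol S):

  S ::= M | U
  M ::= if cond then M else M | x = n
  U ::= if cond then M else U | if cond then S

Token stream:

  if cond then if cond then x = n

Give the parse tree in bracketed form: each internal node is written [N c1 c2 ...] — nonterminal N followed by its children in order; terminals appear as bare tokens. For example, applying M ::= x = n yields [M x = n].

[S [U if cond then [S [U if cond then [S [M x = n]]]]]]

S
U
if cond then S
if cond then U
if cond then if cond then S
if cond then if cond then M
if cond then if cond then x = n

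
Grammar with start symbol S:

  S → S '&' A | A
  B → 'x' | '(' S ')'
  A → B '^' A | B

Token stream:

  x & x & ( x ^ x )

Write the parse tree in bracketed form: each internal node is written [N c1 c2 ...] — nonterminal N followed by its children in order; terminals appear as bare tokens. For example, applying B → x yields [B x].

S
S & A
S & A & A
A & A & A
B & A & A
x & A & A
x & B & A
x & x & A
x & x & B
x & x & ( S )
x & x & ( A )
x & x & ( B ^ A )
x & x & ( x ^ A )
x & x & ( x ^ B )
x & x & ( x ^ x )

[S [S [S [A [B x]]] & [A [B x]]] & [A [B ( [S [A [B x] ^ [A [B x]]]] )]]]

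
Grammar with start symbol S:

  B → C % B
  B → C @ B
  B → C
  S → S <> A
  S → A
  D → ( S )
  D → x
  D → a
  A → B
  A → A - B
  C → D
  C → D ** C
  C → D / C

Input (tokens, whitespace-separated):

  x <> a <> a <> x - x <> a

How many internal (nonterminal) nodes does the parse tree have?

[S [S [S [S [S [A [B [C [D x]]]]] <> [A [B [C [D a]]]]] <> [A [B [C [D a]]]]] <> [A [A [B [C [D x]]]] - [B [C [D x]]]]] <> [A [B [C [D a]]]]]

29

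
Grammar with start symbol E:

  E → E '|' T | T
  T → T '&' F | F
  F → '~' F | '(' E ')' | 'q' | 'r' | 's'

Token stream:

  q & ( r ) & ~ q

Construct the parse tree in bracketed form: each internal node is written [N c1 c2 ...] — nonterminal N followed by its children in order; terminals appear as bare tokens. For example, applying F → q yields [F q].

[E [T [T [T [F q]] & [F ( [E [T [F r]]] )]] & [F ~ [F q]]]]

E
T
T & F
T & F & F
F & F & F
q & F & F
q & ( E ) & F
q & ( T ) & F
q & ( F ) & F
q & ( r ) & F
q & ( r ) & ~ F
q & ( r ) & ~ q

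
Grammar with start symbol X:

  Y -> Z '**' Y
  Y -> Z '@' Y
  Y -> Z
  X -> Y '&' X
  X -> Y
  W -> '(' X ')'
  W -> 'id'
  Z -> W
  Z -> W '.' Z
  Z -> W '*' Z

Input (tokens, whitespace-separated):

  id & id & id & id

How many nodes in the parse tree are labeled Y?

4

[X [Y [Z [W id]]] & [X [Y [Z [W id]]] & [X [Y [Z [W id]]] & [X [Y [Z [W id]]]]]]]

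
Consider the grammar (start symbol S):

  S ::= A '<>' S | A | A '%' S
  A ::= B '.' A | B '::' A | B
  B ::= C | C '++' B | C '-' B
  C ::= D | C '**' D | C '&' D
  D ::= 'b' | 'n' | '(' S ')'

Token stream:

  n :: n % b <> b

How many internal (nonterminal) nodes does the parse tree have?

19

[S [A [B [C [D n]]] :: [A [B [C [D n]]]]] % [S [A [B [C [D b]]]] <> [S [A [B [C [D b]]]]]]]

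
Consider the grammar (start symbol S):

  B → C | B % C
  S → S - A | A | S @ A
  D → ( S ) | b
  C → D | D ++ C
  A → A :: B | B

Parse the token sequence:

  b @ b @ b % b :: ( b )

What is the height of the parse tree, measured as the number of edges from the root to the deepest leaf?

[S [S [S [A [B [C [D b]]]]] @ [A [B [C [D b]]]]] @ [A [A [B [B [C [D b]]] % [C [D b]]]] :: [B [C [D ( [S [A [B [C [D b]]]]] )]]]]]

10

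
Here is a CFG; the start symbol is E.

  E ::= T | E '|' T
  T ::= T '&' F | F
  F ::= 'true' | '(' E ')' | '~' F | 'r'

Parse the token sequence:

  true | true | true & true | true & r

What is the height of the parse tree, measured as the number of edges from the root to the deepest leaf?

[E [E [E [E [T [F true]]] | [T [F true]]] | [T [T [F true]] & [F true]]] | [T [T [F true]] & [F r]]]

6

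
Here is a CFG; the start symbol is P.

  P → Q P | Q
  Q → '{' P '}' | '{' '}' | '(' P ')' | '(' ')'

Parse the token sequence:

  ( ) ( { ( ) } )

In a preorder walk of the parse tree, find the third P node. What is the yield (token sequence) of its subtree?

[P [Q ( )] [P [Q ( [P [Q { [P [Q ( )]] }]] )]]]

{ ( ) }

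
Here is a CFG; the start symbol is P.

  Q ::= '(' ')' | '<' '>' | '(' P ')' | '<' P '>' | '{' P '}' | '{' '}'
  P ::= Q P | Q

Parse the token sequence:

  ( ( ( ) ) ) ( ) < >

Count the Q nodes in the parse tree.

[P [Q ( [P [Q ( [P [Q ( )]] )]] )] [P [Q ( )] [P [Q < >]]]]

5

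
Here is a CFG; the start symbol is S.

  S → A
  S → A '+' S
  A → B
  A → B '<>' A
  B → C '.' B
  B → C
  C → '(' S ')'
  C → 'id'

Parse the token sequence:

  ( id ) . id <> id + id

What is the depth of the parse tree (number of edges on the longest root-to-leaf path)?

[S [A [B [C ( [S [A [B [C id]]]] )] . [B [C id]]] <> [A [B [C id]]]] + [S [A [B [C id]]]]]

8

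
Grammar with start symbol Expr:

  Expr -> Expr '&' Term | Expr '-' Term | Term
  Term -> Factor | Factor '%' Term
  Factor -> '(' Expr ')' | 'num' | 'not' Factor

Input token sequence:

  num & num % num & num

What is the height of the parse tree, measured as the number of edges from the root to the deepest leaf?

[Expr [Expr [Expr [Term [Factor num]]] & [Term [Factor num] % [Term [Factor num]]]] & [Term [Factor num]]]

5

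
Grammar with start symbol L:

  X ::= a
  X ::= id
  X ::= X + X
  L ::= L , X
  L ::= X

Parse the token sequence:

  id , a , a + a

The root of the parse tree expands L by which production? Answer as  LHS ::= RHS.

[L [L [L [X id]] , [X a]] , [X [X a] + [X a]]]

L ::= L , X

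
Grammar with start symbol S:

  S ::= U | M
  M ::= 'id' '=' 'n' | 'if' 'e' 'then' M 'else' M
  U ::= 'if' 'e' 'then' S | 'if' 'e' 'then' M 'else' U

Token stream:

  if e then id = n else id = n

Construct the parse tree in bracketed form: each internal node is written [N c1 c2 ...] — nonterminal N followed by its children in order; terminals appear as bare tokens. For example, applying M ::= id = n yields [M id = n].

[S [M if e then [M id = n] else [M id = n]]]

S
M
if e then M else M
if e then id = n else M
if e then id = n else id = n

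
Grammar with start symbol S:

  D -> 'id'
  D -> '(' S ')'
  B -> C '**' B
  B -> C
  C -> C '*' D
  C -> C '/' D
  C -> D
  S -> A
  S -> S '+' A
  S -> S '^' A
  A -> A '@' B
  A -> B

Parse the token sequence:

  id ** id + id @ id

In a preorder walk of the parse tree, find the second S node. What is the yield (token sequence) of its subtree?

id ** id

[S [S [A [B [C [D id]] ** [B [C [D id]]]]]] + [A [A [B [C [D id]]]] @ [B [C [D id]]]]]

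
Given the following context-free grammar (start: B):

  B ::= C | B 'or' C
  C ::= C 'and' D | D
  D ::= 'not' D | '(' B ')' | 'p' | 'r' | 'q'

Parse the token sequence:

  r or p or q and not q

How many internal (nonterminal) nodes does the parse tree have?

12

[B [B [B [C [D r]]] or [C [D p]]] or [C [C [D q]] and [D not [D q]]]]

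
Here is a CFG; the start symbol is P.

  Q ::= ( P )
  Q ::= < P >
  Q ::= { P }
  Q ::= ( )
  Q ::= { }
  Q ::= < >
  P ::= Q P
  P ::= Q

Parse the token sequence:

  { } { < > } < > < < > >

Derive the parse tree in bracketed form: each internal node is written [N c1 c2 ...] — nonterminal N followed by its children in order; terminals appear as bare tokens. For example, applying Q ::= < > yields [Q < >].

P
Q P
{ } P
{ } Q P
{ } { P } P
{ } { Q } P
{ } { < > } P
{ } { < > } Q P
{ } { < > } < > P
{ } { < > } < > Q
{ } { < > } < > < P >
{ } { < > } < > < Q >
{ } { < > } < > < < > >

[P [Q { }] [P [Q { [P [Q < >]] }] [P [Q < >] [P [Q < [P [Q < >]] >]]]]]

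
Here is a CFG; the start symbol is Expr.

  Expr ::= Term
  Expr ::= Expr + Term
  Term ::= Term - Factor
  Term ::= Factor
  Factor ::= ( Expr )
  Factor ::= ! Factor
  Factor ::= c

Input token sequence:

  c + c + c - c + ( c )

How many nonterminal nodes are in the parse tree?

[Expr [Expr [Expr [Expr [Term [Factor c]]] + [Term [Factor c]]] + [Term [Term [Factor c]] - [Factor c]]] + [Term [Factor ( [Expr [Term [Factor c]]] )]]]

17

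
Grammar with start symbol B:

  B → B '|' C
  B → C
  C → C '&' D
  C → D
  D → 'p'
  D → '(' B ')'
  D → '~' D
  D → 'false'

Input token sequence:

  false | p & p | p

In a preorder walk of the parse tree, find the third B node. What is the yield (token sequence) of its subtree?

[B [B [B [C [D false]]] | [C [C [D p]] & [D p]]] | [C [D p]]]

false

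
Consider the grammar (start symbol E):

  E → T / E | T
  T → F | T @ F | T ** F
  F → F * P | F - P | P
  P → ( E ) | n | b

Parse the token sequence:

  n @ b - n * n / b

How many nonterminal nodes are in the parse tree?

15

[E [T [T [F [P n]]] @ [F [F [F [P b]] - [P n]] * [P n]]] / [E [T [F [P b]]]]]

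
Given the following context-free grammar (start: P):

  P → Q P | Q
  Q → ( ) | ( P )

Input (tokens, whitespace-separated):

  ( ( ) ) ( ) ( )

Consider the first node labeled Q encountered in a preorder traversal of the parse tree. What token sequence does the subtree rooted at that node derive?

[P [Q ( [P [Q ( )]] )] [P [Q ( )] [P [Q ( )]]]]

( ( ) )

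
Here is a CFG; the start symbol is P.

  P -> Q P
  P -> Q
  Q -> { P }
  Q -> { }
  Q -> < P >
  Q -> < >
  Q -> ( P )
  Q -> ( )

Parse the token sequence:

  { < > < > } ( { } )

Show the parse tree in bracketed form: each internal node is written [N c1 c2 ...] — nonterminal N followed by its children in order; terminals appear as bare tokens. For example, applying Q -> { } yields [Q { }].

[P [Q { [P [Q < >] [P [Q < >]]] }] [P [Q ( [P [Q { }]] )]]]

P
Q P
{ P } P
{ Q P } P
{ < > P } P
{ < > Q } P
{ < > < > } P
{ < > < > } Q
{ < > < > } ( P )
{ < > < > } ( Q )
{ < > < > } ( { } )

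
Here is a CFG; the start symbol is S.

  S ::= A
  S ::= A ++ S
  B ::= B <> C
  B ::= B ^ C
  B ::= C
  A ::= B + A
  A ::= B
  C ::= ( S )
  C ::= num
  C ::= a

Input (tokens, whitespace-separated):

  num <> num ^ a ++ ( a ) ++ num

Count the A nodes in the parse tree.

[S [A [B [B [B [C num]] <> [C num]] ^ [C a]]] ++ [S [A [B [C ( [S [A [B [C a]]]] )]]] ++ [S [A [B [C num]]]]]]

4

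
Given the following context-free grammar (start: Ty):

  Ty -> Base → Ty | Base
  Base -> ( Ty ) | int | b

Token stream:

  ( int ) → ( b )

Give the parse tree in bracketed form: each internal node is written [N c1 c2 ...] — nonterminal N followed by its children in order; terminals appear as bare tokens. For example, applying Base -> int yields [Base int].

Ty
Base → Ty
( Ty ) → Ty
( Base ) → Ty
( int ) → Ty
( int ) → Base
( int ) → ( Ty )
( int ) → ( Base )
( int ) → ( b )

[Ty [Base ( [Ty [Base int]] )] → [Ty [Base ( [Ty [Base b]] )]]]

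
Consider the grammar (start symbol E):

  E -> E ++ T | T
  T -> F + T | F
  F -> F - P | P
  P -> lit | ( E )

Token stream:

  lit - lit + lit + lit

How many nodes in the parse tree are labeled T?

3

[E [T [F [F [P lit]] - [P lit]] + [T [F [P lit]] + [T [F [P lit]]]]]]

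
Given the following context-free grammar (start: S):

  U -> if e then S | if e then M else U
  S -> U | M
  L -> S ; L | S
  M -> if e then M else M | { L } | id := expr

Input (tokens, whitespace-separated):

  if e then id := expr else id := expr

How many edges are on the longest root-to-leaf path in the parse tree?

[S [M if e then [M id := expr] else [M id := expr]]]

3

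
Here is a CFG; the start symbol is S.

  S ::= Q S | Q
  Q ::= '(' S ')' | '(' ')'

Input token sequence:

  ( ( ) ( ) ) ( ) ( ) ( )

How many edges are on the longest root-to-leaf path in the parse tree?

[S [Q ( [S [Q ( )] [S [Q ( )]]] )] [S [Q ( )] [S [Q ( )] [S [Q ( )]]]]]

5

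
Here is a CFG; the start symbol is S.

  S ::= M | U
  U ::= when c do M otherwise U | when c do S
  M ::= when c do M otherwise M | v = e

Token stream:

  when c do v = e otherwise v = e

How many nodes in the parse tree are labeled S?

1

[S [M when c do [M v = e] otherwise [M v = e]]]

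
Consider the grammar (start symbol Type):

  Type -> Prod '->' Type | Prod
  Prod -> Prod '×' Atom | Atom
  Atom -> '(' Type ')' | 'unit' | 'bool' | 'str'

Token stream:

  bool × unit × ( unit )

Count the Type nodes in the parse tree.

2

[Type [Prod [Prod [Prod [Atom bool]] × [Atom unit]] × [Atom ( [Type [Prod [Atom unit]]] )]]]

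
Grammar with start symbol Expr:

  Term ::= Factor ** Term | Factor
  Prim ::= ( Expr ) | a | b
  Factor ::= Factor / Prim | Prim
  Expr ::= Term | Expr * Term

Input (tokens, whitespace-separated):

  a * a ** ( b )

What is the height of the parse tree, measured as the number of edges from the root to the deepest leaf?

[Expr [Expr [Term [Factor [Prim a]]]] * [Term [Factor [Prim a]] ** [Term [Factor [Prim ( [Expr [Term [Factor [Prim b]]]] )]]]]]

9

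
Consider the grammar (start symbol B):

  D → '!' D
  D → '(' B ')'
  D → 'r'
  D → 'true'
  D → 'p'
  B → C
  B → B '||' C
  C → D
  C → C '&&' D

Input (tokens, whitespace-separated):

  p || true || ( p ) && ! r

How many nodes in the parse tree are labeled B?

4

[B [B [B [C [D p]]] || [C [D true]]] || [C [C [D ( [B [C [D p]]] )]] && [D ! [D r]]]]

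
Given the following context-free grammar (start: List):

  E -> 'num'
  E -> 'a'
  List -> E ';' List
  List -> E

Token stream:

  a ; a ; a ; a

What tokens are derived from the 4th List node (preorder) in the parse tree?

[List [E a] ; [List [E a] ; [List [E a] ; [List [E a]]]]]

a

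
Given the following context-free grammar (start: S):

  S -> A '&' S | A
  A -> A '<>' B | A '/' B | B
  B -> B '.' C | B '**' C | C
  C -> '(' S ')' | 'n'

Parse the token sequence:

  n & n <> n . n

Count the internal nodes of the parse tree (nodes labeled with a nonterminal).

13

[S [A [B [C n]]] & [S [A [A [B [C n]]] <> [B [B [C n]] . [C n]]]]]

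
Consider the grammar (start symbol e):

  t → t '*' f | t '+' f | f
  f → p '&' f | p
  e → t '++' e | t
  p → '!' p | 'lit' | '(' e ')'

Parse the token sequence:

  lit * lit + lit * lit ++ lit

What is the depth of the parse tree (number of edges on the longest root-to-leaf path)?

7

[e [t [t [t [t [f [p lit]]] * [f [p lit]]] + [f [p lit]]] * [f [p lit]]] ++ [e [t [f [p lit]]]]]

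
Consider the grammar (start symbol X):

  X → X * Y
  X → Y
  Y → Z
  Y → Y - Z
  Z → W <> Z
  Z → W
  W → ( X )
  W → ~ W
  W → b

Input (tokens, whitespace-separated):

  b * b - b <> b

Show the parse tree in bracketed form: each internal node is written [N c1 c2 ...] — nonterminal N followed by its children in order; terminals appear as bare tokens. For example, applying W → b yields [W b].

X
X * Y
Y * Y
Z * Y
W * Y
b * Y
b * Y - Z
b * Z - Z
b * W - Z
b * b - Z
b * b - W <> Z
b * b - b <> Z
b * b - b <> W
b * b - b <> b

[X [X [Y [Z [W b]]]] * [Y [Y [Z [W b]]] - [Z [W b] <> [Z [W b]]]]]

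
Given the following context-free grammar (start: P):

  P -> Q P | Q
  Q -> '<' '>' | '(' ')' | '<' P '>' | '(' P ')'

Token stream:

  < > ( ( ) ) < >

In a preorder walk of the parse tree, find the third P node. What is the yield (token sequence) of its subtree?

( )

[P [Q < >] [P [Q ( [P [Q ( )]] )] [P [Q < >]]]]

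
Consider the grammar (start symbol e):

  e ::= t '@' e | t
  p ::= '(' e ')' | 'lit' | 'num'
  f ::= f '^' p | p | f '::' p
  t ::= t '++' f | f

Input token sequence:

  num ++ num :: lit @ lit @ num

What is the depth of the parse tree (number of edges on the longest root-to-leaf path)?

[e [t [t [f [p num]]] ++ [f [f [p num]] :: [p lit]]] @ [e [t [f [p lit]]] @ [e [t [f [p num]]]]]]

6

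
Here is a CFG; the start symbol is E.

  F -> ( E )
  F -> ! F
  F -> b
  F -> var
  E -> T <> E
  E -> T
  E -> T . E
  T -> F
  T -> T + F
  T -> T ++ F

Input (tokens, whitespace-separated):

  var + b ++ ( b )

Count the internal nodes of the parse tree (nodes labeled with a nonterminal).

[E [T [T [T [F var]] + [F b]] ++ [F ( [E [T [F b]]] )]]]

10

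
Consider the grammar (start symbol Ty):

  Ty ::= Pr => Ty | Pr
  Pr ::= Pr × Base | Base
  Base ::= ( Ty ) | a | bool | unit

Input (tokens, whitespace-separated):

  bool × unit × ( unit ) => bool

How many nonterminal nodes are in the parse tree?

[Ty [Pr [Pr [Pr [Base bool]] × [Base unit]] × [Base ( [Ty [Pr [Base unit]]] )]] => [Ty [Pr [Base bool]]]]

13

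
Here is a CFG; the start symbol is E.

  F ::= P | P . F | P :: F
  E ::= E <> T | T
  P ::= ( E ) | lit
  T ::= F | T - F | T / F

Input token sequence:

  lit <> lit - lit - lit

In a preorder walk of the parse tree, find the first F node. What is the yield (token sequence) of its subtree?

[E [E [T [F [P lit]]]] <> [T [T [T [F [P lit]]] - [F [P lit]]] - [F [P lit]]]]

lit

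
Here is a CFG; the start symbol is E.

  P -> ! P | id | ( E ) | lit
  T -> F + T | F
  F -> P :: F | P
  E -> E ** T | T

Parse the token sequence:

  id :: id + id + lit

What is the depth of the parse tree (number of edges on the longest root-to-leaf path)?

[E [T [F [P id] :: [F [P id]]] + [T [F [P id]] + [T [F [P lit]]]]]]

6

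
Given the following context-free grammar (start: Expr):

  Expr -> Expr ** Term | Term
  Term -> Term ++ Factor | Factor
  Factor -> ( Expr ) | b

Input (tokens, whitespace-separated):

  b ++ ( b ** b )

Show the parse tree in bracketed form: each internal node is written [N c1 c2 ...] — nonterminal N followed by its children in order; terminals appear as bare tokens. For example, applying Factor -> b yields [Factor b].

Expr
Term
Term ++ Factor
Factor ++ Factor
b ++ Factor
b ++ ( Expr )
b ++ ( Expr ** Term )
b ++ ( Term ** Term )
b ++ ( Factor ** Term )
b ++ ( b ** Term )
b ++ ( b ** Factor )
b ++ ( b ** b )

[Expr [Term [Term [Factor b]] ++ [Factor ( [Expr [Expr [Term [Factor b]]] ** [Term [Factor b]]] )]]]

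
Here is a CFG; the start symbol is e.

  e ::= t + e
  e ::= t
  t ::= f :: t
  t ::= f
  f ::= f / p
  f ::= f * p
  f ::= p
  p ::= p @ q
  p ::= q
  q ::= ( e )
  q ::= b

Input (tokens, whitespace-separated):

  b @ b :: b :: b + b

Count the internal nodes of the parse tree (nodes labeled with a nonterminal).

20

[e [t [f [p [p [q b]] @ [q b]]] :: [t [f [p [q b]]] :: [t [f [p [q b]]]]]] + [e [t [f [p [q b]]]]]]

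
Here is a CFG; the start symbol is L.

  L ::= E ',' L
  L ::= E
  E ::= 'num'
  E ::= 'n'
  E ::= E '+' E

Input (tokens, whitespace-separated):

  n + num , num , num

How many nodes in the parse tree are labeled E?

5

[L [E [E n] + [E num]] , [L [E num] , [L [E num]]]]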